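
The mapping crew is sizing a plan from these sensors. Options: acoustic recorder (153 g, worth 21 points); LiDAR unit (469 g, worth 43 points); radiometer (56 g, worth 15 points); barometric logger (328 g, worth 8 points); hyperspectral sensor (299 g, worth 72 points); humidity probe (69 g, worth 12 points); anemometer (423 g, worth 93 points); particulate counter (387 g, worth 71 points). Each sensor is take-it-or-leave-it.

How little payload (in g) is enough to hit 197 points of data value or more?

931

Minimise g subject to total data value ≥ 197.
acoustic recorder + radiometer + hyperspectral sensor + anemometer: 201 data value at 931 g.
No combination under 931 g hits 197.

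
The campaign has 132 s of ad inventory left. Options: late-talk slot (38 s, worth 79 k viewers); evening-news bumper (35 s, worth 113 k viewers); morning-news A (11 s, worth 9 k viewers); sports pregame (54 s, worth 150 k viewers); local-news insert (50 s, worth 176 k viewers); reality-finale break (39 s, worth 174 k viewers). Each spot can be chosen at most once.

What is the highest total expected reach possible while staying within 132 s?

463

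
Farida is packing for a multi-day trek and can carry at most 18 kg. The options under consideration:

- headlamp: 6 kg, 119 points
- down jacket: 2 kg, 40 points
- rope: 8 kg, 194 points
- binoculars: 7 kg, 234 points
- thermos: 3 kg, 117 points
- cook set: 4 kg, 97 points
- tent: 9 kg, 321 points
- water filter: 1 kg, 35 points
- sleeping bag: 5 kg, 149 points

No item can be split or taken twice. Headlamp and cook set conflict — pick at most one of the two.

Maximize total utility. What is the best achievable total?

622

Taking thermos + tent + water filter + sleeping bag: 18 kg used, 622 in utility.
Nothing else feasible within 18 kg beats 622.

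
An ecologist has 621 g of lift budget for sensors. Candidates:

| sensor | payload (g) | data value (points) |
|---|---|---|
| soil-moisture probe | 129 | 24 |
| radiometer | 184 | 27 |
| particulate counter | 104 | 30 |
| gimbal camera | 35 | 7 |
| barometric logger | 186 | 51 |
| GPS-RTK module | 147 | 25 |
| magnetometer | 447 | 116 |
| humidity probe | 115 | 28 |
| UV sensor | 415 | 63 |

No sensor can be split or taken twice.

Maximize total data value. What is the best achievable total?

153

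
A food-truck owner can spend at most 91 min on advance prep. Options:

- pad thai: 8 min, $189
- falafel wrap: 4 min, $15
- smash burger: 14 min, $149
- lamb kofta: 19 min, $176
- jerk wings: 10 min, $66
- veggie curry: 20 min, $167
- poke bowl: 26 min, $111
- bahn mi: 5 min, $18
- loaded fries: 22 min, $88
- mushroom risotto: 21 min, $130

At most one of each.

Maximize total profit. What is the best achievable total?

844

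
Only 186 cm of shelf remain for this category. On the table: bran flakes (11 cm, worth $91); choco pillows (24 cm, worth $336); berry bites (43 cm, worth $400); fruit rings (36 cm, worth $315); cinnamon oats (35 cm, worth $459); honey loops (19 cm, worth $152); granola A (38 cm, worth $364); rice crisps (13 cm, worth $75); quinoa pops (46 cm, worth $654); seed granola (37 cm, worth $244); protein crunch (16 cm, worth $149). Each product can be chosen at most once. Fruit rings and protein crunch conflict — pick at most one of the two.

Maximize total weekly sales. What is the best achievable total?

2213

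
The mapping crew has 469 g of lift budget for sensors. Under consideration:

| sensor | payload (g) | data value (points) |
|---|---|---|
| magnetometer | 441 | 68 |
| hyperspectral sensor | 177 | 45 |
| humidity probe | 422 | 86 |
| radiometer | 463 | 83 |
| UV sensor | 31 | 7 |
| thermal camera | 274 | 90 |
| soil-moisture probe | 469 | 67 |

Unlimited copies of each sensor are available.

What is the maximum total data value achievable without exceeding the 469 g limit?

135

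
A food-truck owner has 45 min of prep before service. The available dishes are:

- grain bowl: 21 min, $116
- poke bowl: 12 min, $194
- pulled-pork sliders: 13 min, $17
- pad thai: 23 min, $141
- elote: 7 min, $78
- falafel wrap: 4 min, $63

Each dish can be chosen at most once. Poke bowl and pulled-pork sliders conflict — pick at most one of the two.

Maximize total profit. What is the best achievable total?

Ranking by ratio (profit/min): poke bowl 16.17, falafel wrap 15.75, elote 11.14, pad thai 6.13.
The ratio ordering already packs tightly: grain bowl + poke bowl + elote + falafel wrap, 44 min, 451.
That's the maximum — no feasible swap from here does better than 451.

451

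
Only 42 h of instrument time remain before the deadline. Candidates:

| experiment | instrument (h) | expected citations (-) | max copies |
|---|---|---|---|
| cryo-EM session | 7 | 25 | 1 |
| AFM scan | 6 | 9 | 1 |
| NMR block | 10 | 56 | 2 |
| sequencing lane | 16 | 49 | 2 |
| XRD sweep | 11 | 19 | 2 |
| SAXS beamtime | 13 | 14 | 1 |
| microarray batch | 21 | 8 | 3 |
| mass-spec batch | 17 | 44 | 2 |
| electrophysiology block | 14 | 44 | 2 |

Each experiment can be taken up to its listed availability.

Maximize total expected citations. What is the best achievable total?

181

The ratio ordering already packs tightly: cryo-EM session + 2×NMR block + electrophysiology block, 41 h, 181.
The spare 1 h is too small for any remaining experiment, and no exchange beats 181.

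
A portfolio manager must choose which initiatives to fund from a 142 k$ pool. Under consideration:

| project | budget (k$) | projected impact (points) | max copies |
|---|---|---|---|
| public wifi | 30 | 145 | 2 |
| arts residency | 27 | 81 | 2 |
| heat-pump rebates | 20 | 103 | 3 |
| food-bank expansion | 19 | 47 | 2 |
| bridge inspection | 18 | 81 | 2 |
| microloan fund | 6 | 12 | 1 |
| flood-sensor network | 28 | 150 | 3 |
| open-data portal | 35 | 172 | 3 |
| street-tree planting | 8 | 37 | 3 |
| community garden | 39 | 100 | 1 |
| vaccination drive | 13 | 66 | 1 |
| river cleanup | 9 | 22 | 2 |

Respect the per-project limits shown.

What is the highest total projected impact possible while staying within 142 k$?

Greedy by ratio would take 2×heat-pump rebates + 3×flood-sensor network + vaccination drive: 137 k$ used, total 722.
Replace vaccination drive with bridge inspection: the trade gains 15 net, giving 737 at 142 k$.
Every other selection either busts 142 k$ or exceeds an availability limit or fails to beat 737.

737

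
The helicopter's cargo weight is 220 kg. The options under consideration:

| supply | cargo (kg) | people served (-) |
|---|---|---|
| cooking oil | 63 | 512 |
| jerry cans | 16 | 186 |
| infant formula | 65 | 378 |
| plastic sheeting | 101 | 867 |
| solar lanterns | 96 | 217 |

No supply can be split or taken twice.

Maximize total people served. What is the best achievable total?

Taking cooking oil + jerry cans + plastic sheeting: 180 kg used, 1565 in people served.
An exhaustive check of the 32 subsets confirms 1565.

1565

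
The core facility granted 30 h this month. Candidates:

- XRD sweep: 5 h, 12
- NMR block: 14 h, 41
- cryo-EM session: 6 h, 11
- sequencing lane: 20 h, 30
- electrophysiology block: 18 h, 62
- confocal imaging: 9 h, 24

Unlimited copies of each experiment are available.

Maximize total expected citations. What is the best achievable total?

Best packing: 2×XRD sweep + electrophysiology block — 28 h, 86 total.
The spare 2 h is too small for any remaining experiment, and no exchange beats 86.

86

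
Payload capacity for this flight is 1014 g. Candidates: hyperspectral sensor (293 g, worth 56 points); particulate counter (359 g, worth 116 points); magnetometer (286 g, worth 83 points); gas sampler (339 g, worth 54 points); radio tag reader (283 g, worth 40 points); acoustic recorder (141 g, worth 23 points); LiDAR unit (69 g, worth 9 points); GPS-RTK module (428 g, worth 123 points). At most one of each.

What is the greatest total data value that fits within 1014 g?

271

Filling by ratio: hyperspectral sensor + particulate counter + magnetometer + LiDAR unit for 264, with 7 g left unused.
Dropping hyperspectral sensor and magnetometer frees 579 g; slotting in acoustic recorder + GPS-RTK module (569 g) lifts the total to 271 at 997 g.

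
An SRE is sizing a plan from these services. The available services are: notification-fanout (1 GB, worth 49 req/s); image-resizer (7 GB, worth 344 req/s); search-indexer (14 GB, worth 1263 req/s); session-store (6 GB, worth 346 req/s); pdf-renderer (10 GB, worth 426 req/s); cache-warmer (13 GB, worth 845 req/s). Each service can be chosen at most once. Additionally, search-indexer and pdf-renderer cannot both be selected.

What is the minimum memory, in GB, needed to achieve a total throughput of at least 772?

Look for the lowest-memory combination reaching 772.
Taking cache-warmer gives 845 (≥ 772) for 13 GB.
Any bundle with less than 13 GB falls short of 772.

13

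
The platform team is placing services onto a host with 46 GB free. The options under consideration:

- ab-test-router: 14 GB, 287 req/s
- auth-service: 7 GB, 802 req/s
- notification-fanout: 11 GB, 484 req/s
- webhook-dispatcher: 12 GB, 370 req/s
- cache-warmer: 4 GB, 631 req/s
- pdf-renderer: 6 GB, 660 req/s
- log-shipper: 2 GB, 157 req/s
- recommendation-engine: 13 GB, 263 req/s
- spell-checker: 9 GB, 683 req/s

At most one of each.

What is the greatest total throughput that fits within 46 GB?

3417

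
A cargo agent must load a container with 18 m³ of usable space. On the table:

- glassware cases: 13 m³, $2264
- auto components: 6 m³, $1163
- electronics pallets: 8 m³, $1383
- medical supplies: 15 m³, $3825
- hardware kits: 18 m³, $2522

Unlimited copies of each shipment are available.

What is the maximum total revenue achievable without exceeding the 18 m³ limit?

3825

By revenue per m³: medical supplies 255.00, auto components 193.83, glassware cases 174.15, electronics pallets 172.88 lead.
Best packing: medical supplies — 15 m³, 3825 total.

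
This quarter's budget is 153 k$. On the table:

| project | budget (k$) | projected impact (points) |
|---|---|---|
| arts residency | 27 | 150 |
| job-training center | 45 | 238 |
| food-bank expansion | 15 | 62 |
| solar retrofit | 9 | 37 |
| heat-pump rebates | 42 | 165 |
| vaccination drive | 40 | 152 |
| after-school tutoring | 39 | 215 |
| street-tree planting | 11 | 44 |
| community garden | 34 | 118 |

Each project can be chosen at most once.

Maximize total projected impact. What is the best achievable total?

768

By projected impact per k$: arts residency 5.56, after-school tutoring 5.51, job-training center 5.29 lead.
Greedy by ratio would take arts residency + job-training center + food-bank expansion + solar retrofit + after-school tutoring + street-tree planting: 146 k$ used, total 746.
The 35 k$ tied up in food-bank expansion and solar retrofit and street-tree planting is better spent on heat-pump rebates — total rises to 768 (153 k$).
The closest alternative, arts residency + job-training center + vaccination drive + after-school tutoring, reaches only 755.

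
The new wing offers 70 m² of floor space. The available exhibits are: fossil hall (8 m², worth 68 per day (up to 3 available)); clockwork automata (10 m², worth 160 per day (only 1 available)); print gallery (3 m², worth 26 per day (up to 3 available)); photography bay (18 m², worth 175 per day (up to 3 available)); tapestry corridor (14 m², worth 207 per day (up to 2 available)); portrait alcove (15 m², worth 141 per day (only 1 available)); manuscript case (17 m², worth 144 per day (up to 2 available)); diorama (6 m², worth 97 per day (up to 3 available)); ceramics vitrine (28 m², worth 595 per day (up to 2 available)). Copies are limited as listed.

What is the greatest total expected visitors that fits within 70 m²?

1397

Ranking by ratio (expected visitors/m²): ceramics vitrine 21.25, diorama 16.17, clockwork automata 16.00.
Taking the top-ratio exhibits first gives 2×diorama + 2×ceramics vitrine for 1384 (68 m²).
Replace 2×diorama with tapestry corridor: the trade gains 13 net, giving 1397 at 70 m².
Every other selection either busts 70 m² or exceeds an availability limit or fails to beat 1397.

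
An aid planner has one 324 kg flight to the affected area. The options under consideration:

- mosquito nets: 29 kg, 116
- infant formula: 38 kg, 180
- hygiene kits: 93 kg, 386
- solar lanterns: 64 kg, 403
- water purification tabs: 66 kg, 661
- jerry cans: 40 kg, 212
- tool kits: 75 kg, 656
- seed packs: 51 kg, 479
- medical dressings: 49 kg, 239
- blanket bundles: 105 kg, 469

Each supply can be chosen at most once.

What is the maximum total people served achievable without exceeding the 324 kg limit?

2495

Ranking by ratio (people served/kg): water purification tabs 10.02, seed packs 9.39, tool kits 8.75, solar lanterns 6.30.
The ratio heuristic lands on solar lanterns + water purification tabs + jerry cans + tool kits + seed packs (2411) but leaves 28 kg idle.
Dropping jerry cans frees 40 kg; slotting in mosquito nets + infant formula (67 kg) lifts the total to 2495 at 323 kg.
An exhaustive check of the 1024 subsets confirms 2495.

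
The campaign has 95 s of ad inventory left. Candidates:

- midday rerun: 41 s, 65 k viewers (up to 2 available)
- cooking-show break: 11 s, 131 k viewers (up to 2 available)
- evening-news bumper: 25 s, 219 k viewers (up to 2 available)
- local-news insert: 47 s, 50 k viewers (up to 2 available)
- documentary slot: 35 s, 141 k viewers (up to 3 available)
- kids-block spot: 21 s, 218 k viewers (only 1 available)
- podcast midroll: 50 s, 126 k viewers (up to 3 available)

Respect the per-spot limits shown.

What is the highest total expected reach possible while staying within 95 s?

918

Ranking by ratio (expected reach/s): cooking-show break 11.91, kids-block spot 10.38, evening-news bumper 8.76, documentary slot 4.03.
Taking 2×cooking-show break + 2×evening-news bumper + kids-block spot: 93 s used, 918 in expected reach.
No other feasible combination exceeds 918.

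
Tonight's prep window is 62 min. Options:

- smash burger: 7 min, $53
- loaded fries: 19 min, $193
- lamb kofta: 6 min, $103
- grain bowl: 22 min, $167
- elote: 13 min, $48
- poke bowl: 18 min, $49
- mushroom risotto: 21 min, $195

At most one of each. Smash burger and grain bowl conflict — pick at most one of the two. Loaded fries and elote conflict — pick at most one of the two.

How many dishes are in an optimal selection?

3

Optimal total is 555.
loaded fries + grain bowl + mushroom risotto hits 555 at 62 min.
Every optimal selection uses 3 dishes.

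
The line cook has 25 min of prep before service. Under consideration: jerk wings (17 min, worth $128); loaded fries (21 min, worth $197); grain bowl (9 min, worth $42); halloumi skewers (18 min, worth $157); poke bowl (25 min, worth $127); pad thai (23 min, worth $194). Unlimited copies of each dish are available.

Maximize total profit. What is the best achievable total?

197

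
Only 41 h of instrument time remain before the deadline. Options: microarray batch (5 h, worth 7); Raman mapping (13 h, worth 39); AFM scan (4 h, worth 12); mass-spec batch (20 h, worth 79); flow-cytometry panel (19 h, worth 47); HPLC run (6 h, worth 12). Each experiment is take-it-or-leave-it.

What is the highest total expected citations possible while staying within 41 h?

130

Taking Raman mapping + AFM scan + mass-spec batch: 37 h used, 130 in expected citations.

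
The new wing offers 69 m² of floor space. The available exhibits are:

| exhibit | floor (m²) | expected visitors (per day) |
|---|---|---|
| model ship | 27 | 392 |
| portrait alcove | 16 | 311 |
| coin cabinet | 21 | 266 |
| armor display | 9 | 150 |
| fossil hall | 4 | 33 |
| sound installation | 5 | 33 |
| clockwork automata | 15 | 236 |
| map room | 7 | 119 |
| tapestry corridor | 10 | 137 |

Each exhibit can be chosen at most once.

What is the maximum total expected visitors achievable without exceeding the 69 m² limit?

Greedy by ratio would take portrait alcove + armor display + fossil hall + sound installation + clockwork automata + map room + tapestry corridor: 66 m² used, total 1019.
Replace fossil hall and sound installation and clockwork automata with model ship: the trade gains 90 net, giving 1109 at 69 m².
An exhaustive check of the 512 subsets confirms 1109.

1109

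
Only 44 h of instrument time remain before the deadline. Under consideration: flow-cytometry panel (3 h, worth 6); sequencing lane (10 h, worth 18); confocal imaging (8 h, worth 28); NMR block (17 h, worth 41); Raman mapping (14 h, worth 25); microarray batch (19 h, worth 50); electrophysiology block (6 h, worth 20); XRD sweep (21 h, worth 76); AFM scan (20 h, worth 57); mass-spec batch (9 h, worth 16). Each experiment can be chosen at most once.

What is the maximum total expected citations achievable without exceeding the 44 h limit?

140

Ranking by ratio (expected citations/h): XRD sweep 3.62, confocal imaging 3.50, electrophysiology block 3.33.
Greedy by ratio would take flow-cytometry panel + confocal imaging + electrophysiology block + XRD sweep: 38 h used, total 130.
Replace flow-cytometry panel with mass-spec batch: the trade gains 10 net, giving 140 at 44 h.
No other feasible combination exceeds 140.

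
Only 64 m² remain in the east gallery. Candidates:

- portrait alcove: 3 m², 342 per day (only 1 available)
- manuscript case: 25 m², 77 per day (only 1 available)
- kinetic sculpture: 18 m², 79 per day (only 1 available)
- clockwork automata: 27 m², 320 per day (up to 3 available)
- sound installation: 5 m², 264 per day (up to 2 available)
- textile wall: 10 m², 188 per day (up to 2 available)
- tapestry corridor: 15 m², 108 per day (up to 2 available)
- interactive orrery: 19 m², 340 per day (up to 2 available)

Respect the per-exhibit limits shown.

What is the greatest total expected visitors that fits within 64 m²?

The ratio heuristic lands on portrait alcove + 2×sound installation + 2×textile wall + interactive orrery (1586) but leaves 12 m² idle.
Replace textile wall with interactive orrery: the trade gains 152 net, giving 1738 at 61 m².
No other feasible combination exceeds 1738.

1738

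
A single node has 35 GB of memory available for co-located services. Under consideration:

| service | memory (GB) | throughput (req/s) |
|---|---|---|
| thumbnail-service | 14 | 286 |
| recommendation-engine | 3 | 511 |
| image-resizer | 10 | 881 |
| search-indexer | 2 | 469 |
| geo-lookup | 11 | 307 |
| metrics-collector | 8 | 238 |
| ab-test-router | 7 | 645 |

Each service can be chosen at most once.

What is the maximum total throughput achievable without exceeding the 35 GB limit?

Density check — search-indexer 234.50, recommendation-engine 170.33, ab-test-router 92.14 are the best per GB.
The ratio heuristic lands on recommendation-engine + image-resizer + search-indexer + metrics-collector + ab-test-router (2744) but leaves 5 GB idle.
Replace metrics-collector with geo-lookup: the trade gains 69 net, giving 2813 at 33 GB.
Nothing else within 35 GB beats 2813.

2813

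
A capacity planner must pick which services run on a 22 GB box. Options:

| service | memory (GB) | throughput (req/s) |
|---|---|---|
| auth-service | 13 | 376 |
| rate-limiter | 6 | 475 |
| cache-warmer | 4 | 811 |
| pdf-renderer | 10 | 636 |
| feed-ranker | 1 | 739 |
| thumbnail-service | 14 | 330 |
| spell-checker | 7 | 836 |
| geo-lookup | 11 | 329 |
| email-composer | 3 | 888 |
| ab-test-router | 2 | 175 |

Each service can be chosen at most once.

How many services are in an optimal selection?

Best achievable throughput is 3749.
One optimal bundle: rate-limiter + cache-warmer + feed-ranker + spell-checker + email-composer (21 GB).
Any selection reaching 3749 contains exactly 5 services.

5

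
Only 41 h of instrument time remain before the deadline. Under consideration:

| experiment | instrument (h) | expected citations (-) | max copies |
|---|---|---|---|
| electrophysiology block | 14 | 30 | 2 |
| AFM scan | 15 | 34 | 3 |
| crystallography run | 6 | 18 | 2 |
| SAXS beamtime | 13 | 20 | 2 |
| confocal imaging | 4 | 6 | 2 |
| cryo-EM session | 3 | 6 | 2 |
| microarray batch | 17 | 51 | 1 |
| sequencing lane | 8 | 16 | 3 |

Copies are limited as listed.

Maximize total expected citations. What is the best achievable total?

109

The ratio heuristic lands on 2×crystallography run + confocal imaging + 2×cryo-EM session + microarray batch (105) but leaves 2 h idle.
The 7 h tied up in confocal imaging and cryo-EM session is better spent on sequencing lane — total rises to 109 (40 h).
The spare 1 h is too small for any remaining experiment, and no exchange beats 109.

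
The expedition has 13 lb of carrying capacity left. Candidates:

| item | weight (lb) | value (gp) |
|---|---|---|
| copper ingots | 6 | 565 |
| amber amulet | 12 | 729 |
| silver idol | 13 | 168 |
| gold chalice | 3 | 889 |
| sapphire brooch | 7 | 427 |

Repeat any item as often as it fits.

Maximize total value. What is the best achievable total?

3556

Ranking by ratio (value/lb): gold chalice 296.33, copper ingots 94.17, sapphire brooch 61.00.
The ratio ordering already packs tightly: 4×gold chalice, 12 lb, 3556.
Nothing else within 13 lb beats 3556.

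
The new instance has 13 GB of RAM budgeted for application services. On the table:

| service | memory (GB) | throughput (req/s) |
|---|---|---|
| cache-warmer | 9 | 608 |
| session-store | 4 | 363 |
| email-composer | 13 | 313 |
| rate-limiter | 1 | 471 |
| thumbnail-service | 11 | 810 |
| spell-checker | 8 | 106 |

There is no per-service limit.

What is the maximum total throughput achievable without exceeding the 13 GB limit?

6123

Taking 13×rate-limiter: 13 GB used, 6123 in throughput.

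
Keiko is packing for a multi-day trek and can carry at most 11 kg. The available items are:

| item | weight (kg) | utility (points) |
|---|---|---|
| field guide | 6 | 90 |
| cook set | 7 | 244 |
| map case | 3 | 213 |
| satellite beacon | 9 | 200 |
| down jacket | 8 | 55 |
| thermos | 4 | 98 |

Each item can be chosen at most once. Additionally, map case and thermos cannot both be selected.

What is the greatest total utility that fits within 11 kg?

457

Cook set + map case uses 10 of the 11 kg and totals 457.
Runner-up cook set + thermos tops out at 342.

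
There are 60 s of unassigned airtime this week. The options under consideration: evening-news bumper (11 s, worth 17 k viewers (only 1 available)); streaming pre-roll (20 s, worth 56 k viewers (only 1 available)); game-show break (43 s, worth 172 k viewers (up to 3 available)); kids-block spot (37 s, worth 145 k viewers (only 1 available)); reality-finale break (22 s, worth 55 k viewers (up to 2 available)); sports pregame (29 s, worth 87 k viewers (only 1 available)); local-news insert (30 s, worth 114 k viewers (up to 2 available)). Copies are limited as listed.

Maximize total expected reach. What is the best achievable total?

A density-first pass picks evening-news bumper + game-show break — 189 at 54 s.
Replace evening-news bumper and game-show break with 2×local-news insert: the trade gains 39 net, giving 228 at 60 s.
No other feasible combination exceeds 228.

228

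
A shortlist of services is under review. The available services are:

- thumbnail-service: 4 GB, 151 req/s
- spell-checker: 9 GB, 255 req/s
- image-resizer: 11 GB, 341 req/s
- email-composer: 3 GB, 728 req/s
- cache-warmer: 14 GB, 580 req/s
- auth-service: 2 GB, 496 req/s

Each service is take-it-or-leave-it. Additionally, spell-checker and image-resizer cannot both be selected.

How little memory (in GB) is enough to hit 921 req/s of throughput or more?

5

Look for the lowest-memory combination reaching 921.
email-composer + auth-service: 1224 throughput at 5 GB.
Any bundle with less than 5 GB falls short of 921.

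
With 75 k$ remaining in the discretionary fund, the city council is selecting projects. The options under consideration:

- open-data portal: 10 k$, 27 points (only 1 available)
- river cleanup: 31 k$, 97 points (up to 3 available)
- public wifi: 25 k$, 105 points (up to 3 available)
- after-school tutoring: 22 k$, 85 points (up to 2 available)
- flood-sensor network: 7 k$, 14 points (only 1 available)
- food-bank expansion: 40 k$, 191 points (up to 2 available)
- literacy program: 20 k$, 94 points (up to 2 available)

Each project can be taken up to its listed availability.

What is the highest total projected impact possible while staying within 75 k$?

Ranking by ratio (projected impact/k$): food-bank expansion 4.78, literacy program 4.70, public wifi 4.20, after-school tutoring 3.86.
Filling by ratio: open-data portal + food-bank expansion + literacy program for 312, with 5 k$ left unused.
Dropping literacy program frees 20 k$; slotting in public wifi (25 k$) lifts the total to 323 at 75 k$.
That's the maximum — no swap from here does better than 323.

323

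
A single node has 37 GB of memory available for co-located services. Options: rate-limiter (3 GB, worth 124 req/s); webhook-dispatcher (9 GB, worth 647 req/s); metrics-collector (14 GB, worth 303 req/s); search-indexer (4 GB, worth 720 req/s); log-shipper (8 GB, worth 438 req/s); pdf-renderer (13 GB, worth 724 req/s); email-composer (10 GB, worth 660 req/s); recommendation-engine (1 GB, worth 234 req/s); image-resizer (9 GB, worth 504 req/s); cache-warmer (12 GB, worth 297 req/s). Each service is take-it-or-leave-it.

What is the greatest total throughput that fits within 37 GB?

2985

Filling by ratio: rate-limiter + webhook-dispatcher + search-indexer + email-composer + recommendation-engine + image-resizer for 2889, with 1 GB left unused.
Dropping rate-limiter and image-resizer frees 12 GB; slotting in pdf-renderer (13 GB) lifts the total to 2985 at 37 GB.
Every other selection either busts 37 GB or fails to beat 2985.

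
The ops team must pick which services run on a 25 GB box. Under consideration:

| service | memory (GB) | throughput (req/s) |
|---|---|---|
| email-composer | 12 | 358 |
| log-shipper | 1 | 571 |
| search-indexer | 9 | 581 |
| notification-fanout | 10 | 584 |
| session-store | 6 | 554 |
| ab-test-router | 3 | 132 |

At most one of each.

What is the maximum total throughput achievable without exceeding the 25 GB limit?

1868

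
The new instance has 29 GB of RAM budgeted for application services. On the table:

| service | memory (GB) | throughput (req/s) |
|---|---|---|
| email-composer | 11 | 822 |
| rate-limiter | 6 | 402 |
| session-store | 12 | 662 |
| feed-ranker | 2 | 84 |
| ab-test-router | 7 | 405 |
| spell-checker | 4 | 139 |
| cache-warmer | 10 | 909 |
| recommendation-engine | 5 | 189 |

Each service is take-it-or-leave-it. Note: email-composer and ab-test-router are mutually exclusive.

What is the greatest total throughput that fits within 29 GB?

Ranking by ratio (throughput/GB): cache-warmer 90.90, email-composer 74.73, rate-limiter 67.00, ab-test-router 57.86.
Taking email-composer + rate-limiter + feed-ranker + cache-warmer: 29 GB used, 2217 in throughput.
Runner-up email-composer + rate-limiter + cache-warmer tops out at 2133.

2217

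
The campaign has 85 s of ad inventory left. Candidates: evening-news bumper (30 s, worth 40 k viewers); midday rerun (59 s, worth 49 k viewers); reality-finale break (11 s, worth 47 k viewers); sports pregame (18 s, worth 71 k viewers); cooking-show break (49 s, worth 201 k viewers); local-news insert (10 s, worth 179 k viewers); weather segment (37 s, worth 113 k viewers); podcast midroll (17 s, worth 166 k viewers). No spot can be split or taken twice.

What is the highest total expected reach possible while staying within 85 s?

The ratio heuristic lands on reality-finale break + sports pregame + local-news insert + podcast midroll (463) but leaves 29 s idle.
The 29 s tied up in reality-finale break and sports pregame is better spent on cooking-show break — total rises to 546 (76 s).

546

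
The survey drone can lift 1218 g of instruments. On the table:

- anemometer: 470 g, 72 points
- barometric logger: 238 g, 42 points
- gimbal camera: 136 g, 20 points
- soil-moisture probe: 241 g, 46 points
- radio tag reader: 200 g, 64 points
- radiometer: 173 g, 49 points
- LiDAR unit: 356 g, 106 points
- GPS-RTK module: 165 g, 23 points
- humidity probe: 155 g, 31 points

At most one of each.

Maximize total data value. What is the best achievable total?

307

The ratio heuristic lands on soil-moisture probe + radio tag reader + radiometer + LiDAR unit + humidity probe (296) but leaves 93 g idle.
Replace humidity probe with barometric logger: the trade gains 11 net, giving 307 at 1208 g.
Runner-up soil-moisture probe + radio tag reader + radiometer + LiDAR unit + humidity probe tops out at 296.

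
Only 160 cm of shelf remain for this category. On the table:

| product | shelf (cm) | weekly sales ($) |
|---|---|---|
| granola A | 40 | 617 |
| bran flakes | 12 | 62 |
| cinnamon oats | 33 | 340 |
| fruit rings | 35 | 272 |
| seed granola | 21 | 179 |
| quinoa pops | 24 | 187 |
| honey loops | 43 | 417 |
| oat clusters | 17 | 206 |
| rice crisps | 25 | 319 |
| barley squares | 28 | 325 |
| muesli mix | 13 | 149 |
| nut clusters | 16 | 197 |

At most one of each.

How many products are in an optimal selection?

Optimal total is 2004.
For example granola A + cinnamon oats + oat clusters + rice crisps + barley squares + nut clusters achieves it, using 159 cm.
Any selection reaching 2004 contains exactly 6 products.

6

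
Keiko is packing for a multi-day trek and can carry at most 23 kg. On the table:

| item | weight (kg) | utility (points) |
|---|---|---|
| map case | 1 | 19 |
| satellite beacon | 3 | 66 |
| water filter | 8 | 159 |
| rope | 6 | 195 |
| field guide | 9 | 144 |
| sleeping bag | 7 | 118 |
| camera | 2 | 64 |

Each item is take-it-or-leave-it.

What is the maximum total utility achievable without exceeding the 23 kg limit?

Density check — rope 32.50, camera 32.00, satellite beacon 22.00, water filter 19.88 are the best per kg.
Taking the top-ratio items first gives map case + satellite beacon + water filter + rope + camera for 503 (20 kg).
Replace map case and satellite beacon with sleeping bag: the trade gains 33 net, giving 536 at 23 kg.

536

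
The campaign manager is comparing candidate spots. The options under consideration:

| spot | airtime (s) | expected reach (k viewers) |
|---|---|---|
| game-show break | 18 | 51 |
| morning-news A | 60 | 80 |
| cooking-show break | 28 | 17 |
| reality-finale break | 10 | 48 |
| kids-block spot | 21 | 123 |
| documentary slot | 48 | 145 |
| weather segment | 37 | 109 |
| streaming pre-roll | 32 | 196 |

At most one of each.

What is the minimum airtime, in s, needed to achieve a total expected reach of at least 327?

63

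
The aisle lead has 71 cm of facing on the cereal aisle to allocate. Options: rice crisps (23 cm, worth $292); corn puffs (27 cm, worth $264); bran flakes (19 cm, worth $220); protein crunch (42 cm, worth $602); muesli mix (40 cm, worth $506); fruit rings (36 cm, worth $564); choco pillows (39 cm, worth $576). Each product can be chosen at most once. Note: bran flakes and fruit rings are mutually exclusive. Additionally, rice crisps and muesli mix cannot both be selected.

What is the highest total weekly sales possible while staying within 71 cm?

By weekly sales per cm: fruit rings 15.67, choco pillows 14.77, protein crunch 14.33, rice crisps 12.70 lead.
Filling by ratio: rice crisps + fruit rings for 856, with 12 cm left unused.
The 36 cm tied up in fruit rings is better spent on protein crunch — total rises to 894 (65 cm).
Every other selection either busts 71 cm or breaks a pairing rule or fails to beat 894.

894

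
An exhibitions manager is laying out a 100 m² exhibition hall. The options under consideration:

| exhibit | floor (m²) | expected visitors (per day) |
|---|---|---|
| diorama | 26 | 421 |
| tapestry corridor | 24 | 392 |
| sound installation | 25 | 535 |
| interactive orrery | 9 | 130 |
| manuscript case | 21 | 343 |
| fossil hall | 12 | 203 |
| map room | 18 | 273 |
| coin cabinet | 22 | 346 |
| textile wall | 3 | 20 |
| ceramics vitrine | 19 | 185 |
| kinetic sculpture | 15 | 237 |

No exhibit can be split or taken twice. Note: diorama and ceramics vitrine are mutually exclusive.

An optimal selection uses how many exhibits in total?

5

Best achievable expected visitors is 1746.
One optimal bundle: tapestry corridor + sound installation + manuscript case + fossil hall + map room (100 m²).
All optima have 5 exhibits.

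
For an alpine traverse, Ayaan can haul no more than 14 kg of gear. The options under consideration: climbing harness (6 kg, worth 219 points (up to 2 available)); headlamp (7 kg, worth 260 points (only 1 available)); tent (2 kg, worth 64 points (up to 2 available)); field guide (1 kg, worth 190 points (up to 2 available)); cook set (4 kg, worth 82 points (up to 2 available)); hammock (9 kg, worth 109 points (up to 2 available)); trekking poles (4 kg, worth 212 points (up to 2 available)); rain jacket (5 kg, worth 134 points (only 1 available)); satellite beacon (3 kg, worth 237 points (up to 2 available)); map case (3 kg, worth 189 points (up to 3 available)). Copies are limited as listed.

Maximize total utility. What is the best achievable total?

1232

2×field guide + 2×satellite beacon + 2×map case uses 14 of the 14 kg and totals 1232.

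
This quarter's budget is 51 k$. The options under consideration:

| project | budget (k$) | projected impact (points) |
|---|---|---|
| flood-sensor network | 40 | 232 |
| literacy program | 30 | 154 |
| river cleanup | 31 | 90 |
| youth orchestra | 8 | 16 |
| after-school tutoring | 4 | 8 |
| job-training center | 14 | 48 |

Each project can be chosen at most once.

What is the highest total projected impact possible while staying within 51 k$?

248

Best packing: flood-sensor network + youth orchestra — 48 k$, 248 total.
Every other selection either busts 51 k$ or fails to beat 248.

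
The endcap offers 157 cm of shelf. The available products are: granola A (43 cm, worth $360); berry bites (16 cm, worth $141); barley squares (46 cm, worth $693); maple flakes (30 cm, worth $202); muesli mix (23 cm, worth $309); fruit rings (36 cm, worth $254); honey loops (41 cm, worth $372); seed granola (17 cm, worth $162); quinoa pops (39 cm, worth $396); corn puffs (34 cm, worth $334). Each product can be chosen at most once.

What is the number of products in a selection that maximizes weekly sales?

Best achievable weekly sales is 1770.
barley squares + muesli mix + honey loops + quinoa pops hits 1770 at 149 cm.
All optima have 4 products.

4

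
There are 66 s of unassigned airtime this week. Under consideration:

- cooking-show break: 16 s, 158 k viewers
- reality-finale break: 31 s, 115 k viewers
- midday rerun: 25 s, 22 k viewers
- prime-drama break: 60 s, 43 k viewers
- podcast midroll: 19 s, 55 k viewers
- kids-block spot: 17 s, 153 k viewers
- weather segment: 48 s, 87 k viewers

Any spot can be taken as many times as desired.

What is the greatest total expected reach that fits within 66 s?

632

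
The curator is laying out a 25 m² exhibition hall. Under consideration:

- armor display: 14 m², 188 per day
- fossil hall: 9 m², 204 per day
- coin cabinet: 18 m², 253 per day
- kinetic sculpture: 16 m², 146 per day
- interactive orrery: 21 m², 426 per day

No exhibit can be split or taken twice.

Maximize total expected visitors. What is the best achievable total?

426

Greedy by ratio would take armor display + fossil hall: 23 m² used, total 392.
The 23 m² tied up in armor display and fossil hall is better spent on interactive orrery — total rises to 426 (21 m²).
The closest alternative, armor display + fossil hall, reaches only 392.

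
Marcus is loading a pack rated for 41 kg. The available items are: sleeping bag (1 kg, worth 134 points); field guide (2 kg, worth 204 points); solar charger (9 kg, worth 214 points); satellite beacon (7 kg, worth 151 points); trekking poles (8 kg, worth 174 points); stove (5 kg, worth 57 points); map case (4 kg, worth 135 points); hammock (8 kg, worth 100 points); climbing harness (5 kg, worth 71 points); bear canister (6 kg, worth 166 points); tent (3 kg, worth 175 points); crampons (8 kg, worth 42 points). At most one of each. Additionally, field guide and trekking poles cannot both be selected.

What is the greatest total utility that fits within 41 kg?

Best packing: sleeping bag + field guide + solar charger + satellite beacon + map case + hammock + bear canister + tent — 40 kg, 1279 total.
That's the maximum — no feasible swap from here does better than 1279.

1279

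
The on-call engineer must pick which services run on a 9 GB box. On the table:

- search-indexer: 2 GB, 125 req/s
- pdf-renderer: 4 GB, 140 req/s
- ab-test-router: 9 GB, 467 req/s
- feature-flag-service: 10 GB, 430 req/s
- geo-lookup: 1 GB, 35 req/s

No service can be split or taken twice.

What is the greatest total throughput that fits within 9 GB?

467

A density-first pass picks search-indexer + pdf-renderer + geo-lookup — 300 at 7 GB.
Dropping search-indexer and pdf-renderer and geo-lookup frees 7 GB; slotting in ab-test-router (9 GB) lifts the total to 467 at 9 GB.
The closest alternative, search-indexer + pdf-renderer + geo-lookup, reaches only 300.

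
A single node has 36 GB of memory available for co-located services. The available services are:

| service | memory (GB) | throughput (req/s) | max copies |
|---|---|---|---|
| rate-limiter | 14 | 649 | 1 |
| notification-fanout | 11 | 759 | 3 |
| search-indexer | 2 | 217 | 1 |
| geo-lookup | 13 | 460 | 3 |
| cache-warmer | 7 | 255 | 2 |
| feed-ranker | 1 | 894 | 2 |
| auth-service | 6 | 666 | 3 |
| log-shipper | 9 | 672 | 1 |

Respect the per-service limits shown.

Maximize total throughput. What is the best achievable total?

Greedy by ratio would take search-indexer + 2×feed-ranker + 3×auth-service + log-shipper: 31 GB used, total 4675.
Dropping auth-service frees 6 GB; slotting in notification-fanout (11 GB) lifts the total to 4768 at 36 GB.
Nothing else within 36 GB beats 4768.

4768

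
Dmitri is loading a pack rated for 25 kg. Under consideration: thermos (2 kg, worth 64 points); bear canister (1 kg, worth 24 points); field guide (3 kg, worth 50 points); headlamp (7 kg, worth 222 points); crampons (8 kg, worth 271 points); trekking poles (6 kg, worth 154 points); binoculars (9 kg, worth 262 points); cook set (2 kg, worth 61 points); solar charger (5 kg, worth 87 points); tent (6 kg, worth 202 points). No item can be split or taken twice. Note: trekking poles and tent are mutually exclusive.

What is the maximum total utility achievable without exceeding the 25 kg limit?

820

Best packing: thermos + headlamp + crampons + cook set + tent — 25 kg, 820 total.
No other feasible combination exceeds 820.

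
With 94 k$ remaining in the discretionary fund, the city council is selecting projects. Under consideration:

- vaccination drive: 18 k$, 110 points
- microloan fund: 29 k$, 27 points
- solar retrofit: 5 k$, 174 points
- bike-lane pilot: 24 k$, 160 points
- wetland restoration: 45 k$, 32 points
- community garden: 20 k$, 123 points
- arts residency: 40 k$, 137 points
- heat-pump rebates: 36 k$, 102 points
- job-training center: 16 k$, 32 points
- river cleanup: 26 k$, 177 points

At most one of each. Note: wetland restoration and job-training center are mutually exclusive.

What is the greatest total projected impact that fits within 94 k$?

744

Taking vaccination drive + solar retrofit + bike-lane pilot + community garden + river cleanup: 93 k$ used, 744 in projected impact.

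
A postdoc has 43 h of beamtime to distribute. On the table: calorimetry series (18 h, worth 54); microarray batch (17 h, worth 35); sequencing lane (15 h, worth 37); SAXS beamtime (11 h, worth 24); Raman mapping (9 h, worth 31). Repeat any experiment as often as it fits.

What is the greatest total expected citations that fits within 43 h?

130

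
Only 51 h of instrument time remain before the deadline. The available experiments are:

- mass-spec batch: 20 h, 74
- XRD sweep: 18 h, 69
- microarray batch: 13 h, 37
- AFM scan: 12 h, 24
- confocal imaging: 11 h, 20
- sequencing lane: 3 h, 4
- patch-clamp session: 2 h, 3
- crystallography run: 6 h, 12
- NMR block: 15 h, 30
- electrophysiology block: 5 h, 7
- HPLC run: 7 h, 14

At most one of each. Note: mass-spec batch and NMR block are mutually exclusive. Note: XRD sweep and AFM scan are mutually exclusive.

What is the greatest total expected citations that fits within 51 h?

180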